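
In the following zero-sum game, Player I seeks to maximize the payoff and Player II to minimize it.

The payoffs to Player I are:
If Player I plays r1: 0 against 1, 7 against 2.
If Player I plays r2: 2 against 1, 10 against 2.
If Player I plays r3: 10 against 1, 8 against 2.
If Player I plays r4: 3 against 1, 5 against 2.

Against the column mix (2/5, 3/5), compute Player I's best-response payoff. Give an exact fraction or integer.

r1: (0)·(2/5) + (7)·(3/5) = 21/5.
r2: (2)·(2/5) + (10)·(3/5) = 34/5.
r3: (10)·(2/5) + (8)·(3/5) = 44/5.
r4: (3)·(2/5) + (5)·(3/5) = 21/5.
The best pure response is r3 with expected payoff 44/5.

44/5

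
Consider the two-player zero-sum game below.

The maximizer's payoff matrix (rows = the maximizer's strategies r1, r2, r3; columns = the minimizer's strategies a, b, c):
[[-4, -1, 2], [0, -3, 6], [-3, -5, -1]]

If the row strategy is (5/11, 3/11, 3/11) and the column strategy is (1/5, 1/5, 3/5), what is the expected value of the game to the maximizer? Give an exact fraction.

Against (1/5, 1/5, 3/5), each row's expected payoff is r1: 1/5; r2: 3; r3: -11/5.
Taking the (5/11, 3/11, 3/11)-weighted average: (5/11)·(1/5) + (3/11)·(3) + (3/11)·(-11/5) = 17/55.

17/55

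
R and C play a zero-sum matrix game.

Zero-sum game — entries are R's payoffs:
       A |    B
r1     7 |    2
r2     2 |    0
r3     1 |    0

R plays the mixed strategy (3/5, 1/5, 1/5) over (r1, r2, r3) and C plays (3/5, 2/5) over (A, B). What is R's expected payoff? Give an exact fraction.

Against (3/5, 2/5), each row's expected payoff is r1: 5; r2: 6/5; r3: 3/5.
Taking the (3/5, 1/5, 1/5)-weighted average: (3/5)·(5) + (1/5)·(6/5) + (1/5)·(3/5) = 84/25.

84/25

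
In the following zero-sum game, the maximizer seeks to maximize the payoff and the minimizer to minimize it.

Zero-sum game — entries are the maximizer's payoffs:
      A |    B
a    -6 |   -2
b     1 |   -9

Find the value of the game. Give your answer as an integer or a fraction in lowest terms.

-4

Row minima are -6 and -9, so the maximizer's maximin is -6; column maxima are 1 and -2, so the minimizer's minimax is -2. These differ, so the equilibrium is in mixed strategies.
Let the maximizer play a with probability p. The minimizer is indifferent when −6p + (1−p) = −2p − 9(1−p), giving p = 5/7.
Let the minimizer play A with probability q. The maximizer is indifferent when −6q − 2(1−q) = q − 9(1−q), giving q = 1/2.
The value is -6·(1/2) + (-2)·(1/2) = -4.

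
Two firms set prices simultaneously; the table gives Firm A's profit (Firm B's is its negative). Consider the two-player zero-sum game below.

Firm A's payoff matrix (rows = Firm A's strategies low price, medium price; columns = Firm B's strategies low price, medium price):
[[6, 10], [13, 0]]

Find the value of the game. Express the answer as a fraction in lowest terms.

Row minima are 6 and 0, so Firm A's maximin is 6; column maxima are 13 and 10, so Firm B's minimax is 10. These differ, so the equilibrium is in mixed strategies.
Let Firm A play low price with probability p. Firm B is indifferent when 6p + 13(1−p) = 10p, giving p = 13/17.
Let Firm B play low price with probability q. Firm A is indifferent when 6q + 10(1−q) = 13q, giving q = 10/17.
The value is 6·(10/17) + (10)·(7/17) = 130/17.

130/17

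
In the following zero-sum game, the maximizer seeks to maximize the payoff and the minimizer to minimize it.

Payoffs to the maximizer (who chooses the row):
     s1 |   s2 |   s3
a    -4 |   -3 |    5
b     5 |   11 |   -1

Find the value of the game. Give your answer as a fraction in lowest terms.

7/5

Column s2 is strictly dominated by s1 for the minimizer (it gives the maximizer more in every row).
The remaining 2×2 game on (a, b) × (s1, s3) has no saddle point. Let the maximizer play a with probability p; indifference gives −4p + 5(1−p) = 5p − (1−p), so p = 2/5.
Similarly the minimizer's optimal q on s1 is 2/5, and the value is -4·(2/5) + (5)·(3/5) = 7/5.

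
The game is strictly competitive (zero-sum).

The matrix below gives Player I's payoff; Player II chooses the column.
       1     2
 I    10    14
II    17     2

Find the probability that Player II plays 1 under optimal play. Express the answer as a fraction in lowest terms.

12/19

Row minima are 10 and 2, so Player I's maximin is 10; column maxima are 17 and 14, so Player II's minimax is 14. These differ, so the equilibrium is in mixed strategies.
Let Player II play 1 with probability q. Player I is indifferent when 10q + 14(1−q) = 17q + 2(1−q), giving q = 12/19.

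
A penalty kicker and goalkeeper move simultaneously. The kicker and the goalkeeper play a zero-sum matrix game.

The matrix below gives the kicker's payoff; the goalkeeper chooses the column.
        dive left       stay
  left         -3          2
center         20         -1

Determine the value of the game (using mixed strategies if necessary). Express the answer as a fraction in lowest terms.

37/26

Row minima are -3 and -1, so the kicker's maximin is -1; column maxima are 20 and 2, so the goalkeeper's minimax is 2. These differ, so the equilibrium is in mixed strategies.
Let the kicker play left with probability p. The goalkeeper is indifferent when −3p + 20(1−p) = 2p − (1−p), giving p = 21/26.
Let the goalkeeper play dive left with probability q. The kicker is indifferent when −3q + 2(1−q) = 20q − (1−q), giving q = 3/26.
The value is -3·(3/26) + (2)·(23/26) = 37/26.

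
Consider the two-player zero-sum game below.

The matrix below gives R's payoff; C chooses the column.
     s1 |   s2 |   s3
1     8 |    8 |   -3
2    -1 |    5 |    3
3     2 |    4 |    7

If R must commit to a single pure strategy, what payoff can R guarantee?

The worst-case payoff for each row is 1: -3, 2: -1, 3: 2.
The best of these is 2.

2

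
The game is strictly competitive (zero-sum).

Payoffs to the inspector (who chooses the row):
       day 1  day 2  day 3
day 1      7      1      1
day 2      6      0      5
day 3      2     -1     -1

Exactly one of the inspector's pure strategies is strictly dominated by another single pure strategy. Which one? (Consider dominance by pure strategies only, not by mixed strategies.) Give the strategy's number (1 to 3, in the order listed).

Compare day 3 with day 1: 7 > 2, 1 > -1, 1 > -1.
So day 1 strictly dominates day 3 for the inspector; day 3 is strictly dominated.

3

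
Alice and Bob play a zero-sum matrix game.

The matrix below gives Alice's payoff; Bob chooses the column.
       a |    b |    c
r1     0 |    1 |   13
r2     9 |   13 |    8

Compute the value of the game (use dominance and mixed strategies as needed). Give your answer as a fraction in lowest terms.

117/14

Column b is strictly dominated by a for Bob (it gives Alice more in every row).
The remaining 2×2 game on (r1, r2) × (a, c) has no saddle point. Let Alice play r1 with probability p; indifference gives 9(1−p) = 13p + 8(1−p), so p = 1/14.
Similarly Bob's optimal q on a is 5/14, and the value is 0·(5/14) + (13)·(9/14) = 117/14.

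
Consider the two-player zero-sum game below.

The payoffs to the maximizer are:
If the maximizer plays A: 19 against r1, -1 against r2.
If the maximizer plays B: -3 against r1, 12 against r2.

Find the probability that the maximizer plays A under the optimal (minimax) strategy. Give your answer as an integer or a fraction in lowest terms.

3/7

Row minima are -1 and -3, so the maximizer's maximin is -1; column maxima are 19 and 12, so the minimizer's minimax is 12. These differ, so the equilibrium is in mixed strategies.
Let the maximizer play A with probability p. The minimizer is indifferent when 19p − 3(1−p) = −p + 12(1−p), giving p = 3/7.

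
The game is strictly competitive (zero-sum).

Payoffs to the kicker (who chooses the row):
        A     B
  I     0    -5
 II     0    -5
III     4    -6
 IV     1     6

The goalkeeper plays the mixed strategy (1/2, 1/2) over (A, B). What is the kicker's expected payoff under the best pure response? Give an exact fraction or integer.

I: (0)·(1/2) + (-5)·(1/2) = -5/2.
II: (0)·(1/2) + (-5)·(1/2) = -5/2.
III: (4)·(1/2) + (-6)·(1/2) = -1.
IV: (1)·(1/2) + (6)·(1/2) = 7/2.
The best pure response is IV with expected payoff 7/2.

7/2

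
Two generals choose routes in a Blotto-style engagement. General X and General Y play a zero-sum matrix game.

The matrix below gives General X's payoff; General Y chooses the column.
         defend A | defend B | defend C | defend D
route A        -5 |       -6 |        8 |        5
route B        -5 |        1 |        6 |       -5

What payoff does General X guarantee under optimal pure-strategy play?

Row minima: -6, -5 → General X's maximin is -5.
Column maxima: -5, 1, 8, 5 → General Y's minimax is -5.
They coincide at (route B, defend A), so the value is -5.

-5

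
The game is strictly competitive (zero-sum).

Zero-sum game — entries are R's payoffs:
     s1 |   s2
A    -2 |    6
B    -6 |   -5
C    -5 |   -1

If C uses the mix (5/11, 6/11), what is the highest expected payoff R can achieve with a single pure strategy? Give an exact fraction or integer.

A: (-2)·(5/11) + (6)·(6/11) = 26/11.
B: (-6)·(5/11) + (-5)·(6/11) = -60/11.
C: (-5)·(5/11) + (-1)·(6/11) = -31/11.
The best pure response is A with expected payoff 26/11.

26/11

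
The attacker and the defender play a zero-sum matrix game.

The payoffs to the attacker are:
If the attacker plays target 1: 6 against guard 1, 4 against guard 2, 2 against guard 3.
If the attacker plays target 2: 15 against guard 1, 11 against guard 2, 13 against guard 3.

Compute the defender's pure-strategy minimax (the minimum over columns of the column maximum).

11

The worst case (largest entry) in each column is guard 1: 15, guard 2: 11, guard 3: 13.
The best (smallest) of these is 11.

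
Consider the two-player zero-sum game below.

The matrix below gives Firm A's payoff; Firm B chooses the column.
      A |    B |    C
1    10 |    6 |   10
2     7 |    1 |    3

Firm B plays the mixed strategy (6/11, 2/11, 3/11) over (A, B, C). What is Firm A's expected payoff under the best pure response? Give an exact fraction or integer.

102/11

1: (10)·(6/11) + (6)·(2/11) + (10)·(3/11) = 102/11.
2: (7)·(6/11) + (1)·(2/11) + (3)·(3/11) = 53/11.
The best pure response is 1 with expected payoff 102/11.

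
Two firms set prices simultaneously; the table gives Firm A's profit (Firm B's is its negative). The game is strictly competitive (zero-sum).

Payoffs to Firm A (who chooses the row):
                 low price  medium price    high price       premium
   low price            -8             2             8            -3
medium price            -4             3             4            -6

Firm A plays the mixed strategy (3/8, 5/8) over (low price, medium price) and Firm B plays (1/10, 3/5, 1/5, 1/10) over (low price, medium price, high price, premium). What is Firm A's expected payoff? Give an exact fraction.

131/80

Against (1/10, 3/5, 1/5, 1/10), each row's expected payoff is low price: 17/10; medium price: 8/5.
Taking the (3/8, 5/8)-weighted average: (3/8)·(17/10) + (5/8)·(8/5) = 131/80.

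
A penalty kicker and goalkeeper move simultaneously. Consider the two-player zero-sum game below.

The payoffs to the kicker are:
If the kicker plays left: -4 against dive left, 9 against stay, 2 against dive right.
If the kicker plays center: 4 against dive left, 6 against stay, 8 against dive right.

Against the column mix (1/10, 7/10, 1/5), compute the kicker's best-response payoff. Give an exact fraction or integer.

left: (-4)·(1/10) + (9)·(7/10) + (2)·(1/5) = 63/10.
center: (4)·(1/10) + (6)·(7/10) + (8)·(1/5) = 31/5.
The best pure response is left with expected payoff 63/10.

63/10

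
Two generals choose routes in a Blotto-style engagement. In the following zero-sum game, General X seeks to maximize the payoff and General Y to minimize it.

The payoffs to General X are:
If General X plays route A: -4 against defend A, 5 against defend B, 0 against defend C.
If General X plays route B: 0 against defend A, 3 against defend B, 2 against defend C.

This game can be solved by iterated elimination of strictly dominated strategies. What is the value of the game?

0

Column defend C is strictly dominated by defend A for General Y (-4<0, 0<2); eliminate defend C.
Column defend B is strictly dominated by defend A for General Y (-4<5, 0<3); eliminate defend B.
Row route A is strictly dominated by row route B (0>-4); eliminate route A.
Only (route B, defend A) remains, with payoff 0.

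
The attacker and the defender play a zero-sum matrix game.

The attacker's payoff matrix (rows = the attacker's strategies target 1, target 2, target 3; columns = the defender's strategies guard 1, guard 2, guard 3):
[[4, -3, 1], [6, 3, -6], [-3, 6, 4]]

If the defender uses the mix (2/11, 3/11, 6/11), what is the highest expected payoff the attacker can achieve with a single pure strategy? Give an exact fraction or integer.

target 1: (4)·(2/11) + (-3)·(3/11) + (1)·(6/11) = 5/11.
target 2: (6)·(2/11) + (3)·(3/11) + (-6)·(6/11) = -15/11.
target 3: (-3)·(2/11) + (6)·(3/11) + (4)·(6/11) = 36/11.
The best pure response is target 3 with expected payoff 36/11.

36/11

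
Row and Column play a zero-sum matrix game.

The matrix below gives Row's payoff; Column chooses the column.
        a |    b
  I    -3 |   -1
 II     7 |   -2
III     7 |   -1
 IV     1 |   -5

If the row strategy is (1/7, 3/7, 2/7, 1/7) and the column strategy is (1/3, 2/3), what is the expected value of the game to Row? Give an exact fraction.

Against (1/3, 2/3), each row's expected payoff is I: -5/3; II: 1; III: 5/3; IV: -3.
Taking the (1/7, 3/7, 2/7, 1/7)-weighted average: (1/7)·(-5/3) + (3/7)·(1) + (2/7)·(5/3) + (1/7)·(-3) = 5/21.

5/21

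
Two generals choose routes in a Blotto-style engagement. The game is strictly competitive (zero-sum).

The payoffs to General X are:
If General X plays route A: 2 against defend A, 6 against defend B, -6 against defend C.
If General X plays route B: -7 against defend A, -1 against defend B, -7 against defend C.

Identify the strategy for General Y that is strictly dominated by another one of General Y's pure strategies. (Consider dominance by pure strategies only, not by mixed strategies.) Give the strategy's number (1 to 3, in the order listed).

2

General Y prefers columns that give General X less. Compare defend B with defend A: 2 < 6, -7 < -1.
So defend A strictly dominates defend B for General Y; defend B is strictly dominated.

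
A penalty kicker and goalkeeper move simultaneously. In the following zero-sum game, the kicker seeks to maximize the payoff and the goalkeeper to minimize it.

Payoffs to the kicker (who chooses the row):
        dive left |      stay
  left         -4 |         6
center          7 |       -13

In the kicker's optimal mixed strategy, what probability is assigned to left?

2/3

Row minima are -4 and -13, so the kicker's maximin is -4; column maxima are 7 and 6, so the goalkeeper's minimax is 6. These differ, so the equilibrium is in mixed strategies.
Let the kicker play left with probability p. The goalkeeper is indifferent when −4p + 7(1−p) = 6p − 13(1−p), giving p = 2/3.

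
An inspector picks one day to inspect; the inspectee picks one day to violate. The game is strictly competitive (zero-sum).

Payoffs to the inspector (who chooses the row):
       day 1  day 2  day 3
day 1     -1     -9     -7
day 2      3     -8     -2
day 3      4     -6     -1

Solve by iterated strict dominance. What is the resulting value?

Column day 3 is strictly dominated by day 2 for the inspectee (-9<-7, -8<-2, -6<-1); eliminate day 3.
Row day 1 is strictly dominated by row day 2 (3>-1, -8>-9); eliminate day 1.
Row day 2 is strictly dominated by row day 3 (4>3, -6>-8); eliminate day 2.
Column day 1 is strictly dominated by day 2 for the inspectee (-6<4); eliminate day 1.
Only (day 3, day 2) remains, with payoff -6.

-6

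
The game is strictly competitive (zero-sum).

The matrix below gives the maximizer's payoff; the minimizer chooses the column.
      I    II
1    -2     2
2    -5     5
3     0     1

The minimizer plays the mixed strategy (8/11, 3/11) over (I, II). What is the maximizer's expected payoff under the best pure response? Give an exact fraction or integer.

3/11

1: (-2)·(8/11) + (2)·(3/11) = -10/11.
2: (-5)·(8/11) + (5)·(3/11) = -25/11.
3: (0)·(8/11) + (1)·(3/11) = 3/11.
The best pure response is 3 with expected payoff 3/11.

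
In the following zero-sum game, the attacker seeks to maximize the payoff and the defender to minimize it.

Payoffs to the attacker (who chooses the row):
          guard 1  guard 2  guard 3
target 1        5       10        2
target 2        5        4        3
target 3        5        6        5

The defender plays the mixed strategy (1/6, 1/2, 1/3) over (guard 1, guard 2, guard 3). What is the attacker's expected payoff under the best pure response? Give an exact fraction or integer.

13/2

target 1: (5)·(1/6) + (10)·(1/2) + (2)·(1/3) = 13/2.
target 2: (5)·(1/6) + (4)·(1/2) + (3)·(1/3) = 23/6.
target 3: (5)·(1/6) + (6)·(1/2) + (5)·(1/3) = 11/2.
The best pure response is target 1 with expected payoff 13/2.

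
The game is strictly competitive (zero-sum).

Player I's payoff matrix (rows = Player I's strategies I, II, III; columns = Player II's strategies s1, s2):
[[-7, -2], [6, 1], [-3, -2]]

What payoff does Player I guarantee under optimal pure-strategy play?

Row minima: -7, 1, -3 → Player I's maximin is 1.
Column maxima: 6, 1 → Player II's minimax is 1.
They coincide at (II, s2), so the value is 1.

1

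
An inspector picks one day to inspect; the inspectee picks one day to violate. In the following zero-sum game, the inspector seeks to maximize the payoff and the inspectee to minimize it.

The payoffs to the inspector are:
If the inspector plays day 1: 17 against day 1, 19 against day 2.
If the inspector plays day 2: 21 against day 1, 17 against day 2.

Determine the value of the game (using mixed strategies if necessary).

Row minima are 17 and 17, so the inspector's maximin is 17; column maxima are 21 and 19, so the inspectee's minimax is 19. These differ, so the equilibrium is in mixed strategies.
Let the inspector play day 1 with probability p. The inspectee is indifferent when 17p + 21(1−p) = 19p + 17(1−p), giving p = 2/3.
Let the inspectee play day 1 with probability q. The inspector is indifferent when 17q + 19(1−q) = 21q + 17(1−q), giving q = 1/3.
The value is 17·(1/3) + (19)·(2/3) = 55/3.

55/3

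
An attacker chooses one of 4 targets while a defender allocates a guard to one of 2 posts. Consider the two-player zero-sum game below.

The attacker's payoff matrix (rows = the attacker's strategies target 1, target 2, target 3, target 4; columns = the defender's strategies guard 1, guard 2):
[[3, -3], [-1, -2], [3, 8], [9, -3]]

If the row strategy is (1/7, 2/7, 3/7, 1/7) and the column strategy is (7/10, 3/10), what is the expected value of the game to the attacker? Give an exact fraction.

Against (7/10, 3/10), each row's expected payoff is target 1: 6/5; target 2: -13/10; target 3: 9/2; target 4: 27/5.
Taking the (1/7, 2/7, 3/7, 1/7)-weighted average: (1/7)·(6/5) + (2/7)·(-13/10) + (3/7)·(9/2) + (1/7)·(27/5) = 5/2.

5/2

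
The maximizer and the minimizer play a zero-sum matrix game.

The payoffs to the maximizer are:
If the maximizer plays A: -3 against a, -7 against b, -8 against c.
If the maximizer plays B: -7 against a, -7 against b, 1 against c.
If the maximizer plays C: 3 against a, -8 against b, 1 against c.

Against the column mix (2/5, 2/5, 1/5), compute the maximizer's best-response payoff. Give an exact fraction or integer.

A: (-3)·(2/5) + (-7)·(2/5) + (-8)·(1/5) = -28/5.
B: (-7)·(2/5) + (-7)·(2/5) + (1)·(1/5) = -27/5.
C: (3)·(2/5) + (-8)·(2/5) + (1)·(1/5) = -9/5.
The best pure response is C with expected payoff -9/5.

-9/5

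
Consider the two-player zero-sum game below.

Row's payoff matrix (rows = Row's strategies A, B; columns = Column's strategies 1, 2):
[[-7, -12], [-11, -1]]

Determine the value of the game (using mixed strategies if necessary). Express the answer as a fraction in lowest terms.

-25/3

Row minima are -12 and -11, so Row's maximin is -11; column maxima are -7 and -1, so Column's minimax is -7. These differ, so the equilibrium is in mixed strategies.
Let Row play A with probability p. Column is indifferent when −7p − 11(1−p) = −12p − (1−p), giving p = 2/3.
Let Column play 1 with probability q. Row is indifferent when −7q − 12(1−q) = −11q − (1−q), giving q = 11/15.
The value is -7·(11/15) + (-12)·(4/15) = -25/3.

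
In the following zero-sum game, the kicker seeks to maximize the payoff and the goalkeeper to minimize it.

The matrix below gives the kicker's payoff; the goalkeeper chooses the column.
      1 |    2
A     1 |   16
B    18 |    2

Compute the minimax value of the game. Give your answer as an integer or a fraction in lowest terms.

286/31

Row minima are 1 and 2, so the kicker's maximin is 2; column maxima are 18 and 16, so the goalkeeper's minimax is 16. These differ, so the equilibrium is in mixed strategies.
Let the kicker play A with probability p. The goalkeeper is indifferent when p + 18(1−p) = 16p + 2(1−p), giving p = 16/31.
Let the goalkeeper play 1 with probability q. The kicker is indifferent when q + 16(1−q) = 18q + 2(1−q), giving q = 14/31.
The value is 1·(14/31) + (16)·(17/31) = 286/31.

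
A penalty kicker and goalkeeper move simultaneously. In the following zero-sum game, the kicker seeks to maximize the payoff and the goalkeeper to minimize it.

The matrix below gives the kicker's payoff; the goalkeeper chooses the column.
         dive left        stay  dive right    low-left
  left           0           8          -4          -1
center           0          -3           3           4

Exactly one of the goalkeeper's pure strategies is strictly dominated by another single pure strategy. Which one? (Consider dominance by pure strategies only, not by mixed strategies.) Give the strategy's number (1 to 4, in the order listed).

4

The goalkeeper prefers columns that give the kicker less. Compare low-left with dive right: -4 < -1, 3 < 4.
So dive right strictly dominates low-left for the goalkeeper; low-left is strictly dominated.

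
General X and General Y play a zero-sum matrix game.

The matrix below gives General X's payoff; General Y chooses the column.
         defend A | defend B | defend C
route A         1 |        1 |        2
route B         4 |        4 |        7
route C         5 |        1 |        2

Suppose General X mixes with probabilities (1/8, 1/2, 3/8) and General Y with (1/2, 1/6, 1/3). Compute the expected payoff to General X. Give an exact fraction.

Against (1/2, 1/6, 1/3), each row's expected payoff is route A: 4/3; route B: 5; route C: 10/3.
Taking the (1/8, 1/2, 3/8)-weighted average: (1/8)·(4/3) + (1/2)·(5) + (3/8)·(10/3) = 47/12.

47/12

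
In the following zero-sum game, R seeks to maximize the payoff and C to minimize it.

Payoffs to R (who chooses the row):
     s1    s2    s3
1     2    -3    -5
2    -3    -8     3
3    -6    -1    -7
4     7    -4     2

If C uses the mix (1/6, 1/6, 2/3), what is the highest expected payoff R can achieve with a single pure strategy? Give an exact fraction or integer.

1: (2)·(1/6) + (-3)·(1/6) + (-5)·(2/3) = -7/2.
2: (-3)·(1/6) + (-8)·(1/6) + (3)·(2/3) = 1/6.
3: (-6)·(1/6) + (-1)·(1/6) + (-7)·(2/3) = -35/6.
4: (7)·(1/6) + (-4)·(1/6) + (2)·(2/3) = 11/6.
The best pure response is 4 with expected payoff 11/6.

11/6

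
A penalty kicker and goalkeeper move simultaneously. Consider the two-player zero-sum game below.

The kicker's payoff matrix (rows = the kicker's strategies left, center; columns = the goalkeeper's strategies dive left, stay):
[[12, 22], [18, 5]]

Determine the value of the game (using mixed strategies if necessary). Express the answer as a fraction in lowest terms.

Row minima are 12 and 5, so the kicker's maximin is 12; column maxima are 18 and 22, so the goalkeeper's minimax is 18. These differ, so the equilibrium is in mixed strategies.
Let the kicker play left with probability p. The goalkeeper is indifferent when 12p + 18(1−p) = 22p + 5(1−p), giving p = 13/23.
Let the goalkeeper play dive left with probability q. The kicker is indifferent when 12q + 22(1−q) = 18q + 5(1−q), giving q = 17/23.
The value is 12·(17/23) + (22)·(6/23) = 336/23.

336/23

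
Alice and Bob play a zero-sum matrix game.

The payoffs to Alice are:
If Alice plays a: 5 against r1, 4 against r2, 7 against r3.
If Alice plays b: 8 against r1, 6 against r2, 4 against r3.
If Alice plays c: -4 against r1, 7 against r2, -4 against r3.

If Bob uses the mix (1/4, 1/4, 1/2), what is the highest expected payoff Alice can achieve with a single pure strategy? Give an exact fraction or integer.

23/4

a: (5)·(1/4) + (4)·(1/4) + (7)·(1/2) = 23/4.
b: (8)·(1/4) + (6)·(1/4) + (4)·(1/2) = 11/2.
c: (-4)·(1/4) + (7)·(1/4) + (-4)·(1/2) = -5/4.
The best pure response is a with expected payoff 23/4.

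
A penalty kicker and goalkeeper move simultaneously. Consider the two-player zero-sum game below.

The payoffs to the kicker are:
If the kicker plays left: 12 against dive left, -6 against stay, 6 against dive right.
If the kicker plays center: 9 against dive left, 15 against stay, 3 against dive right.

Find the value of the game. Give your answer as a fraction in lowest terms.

Column dive left is strictly dominated by dive right for the goalkeeper (it gives the kicker more in every row).
The remaining 2×2 game on (left, center) × (stay, dive right) has no saddle point. Let the kicker play left with probability p; indifference gives −6p + 15(1−p) = 6p + 3(1−p), so p = 1/2.
Similarly the goalkeeper's optimal q on stay is 1/8, and the value is -6·(1/8) + (6)·(7/8) = 9/2.

9/2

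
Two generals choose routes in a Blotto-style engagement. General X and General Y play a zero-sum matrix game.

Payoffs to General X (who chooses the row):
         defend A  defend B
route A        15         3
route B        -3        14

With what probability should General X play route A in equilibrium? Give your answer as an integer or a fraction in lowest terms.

Row minima are 3 and -3, so General X's maximin is 3; column maxima are 15 and 14, so General Y's minimax is 14. These differ, so the equilibrium is in mixed strategies.
Let General X play route A with probability p. General Y is indifferent when 15p − 3(1−p) = 3p + 14(1−p), giving p = 17/29.

17/29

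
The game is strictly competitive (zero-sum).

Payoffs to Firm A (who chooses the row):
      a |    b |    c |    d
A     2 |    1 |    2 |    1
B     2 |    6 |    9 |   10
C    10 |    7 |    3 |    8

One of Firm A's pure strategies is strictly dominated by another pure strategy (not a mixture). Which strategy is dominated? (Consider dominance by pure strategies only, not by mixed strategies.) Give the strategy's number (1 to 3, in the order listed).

Compare A with C: 10 > 2, 7 > 1, 3 > 2, 8 > 1.
So C strictly dominates A for Firm A; A is strictly dominated.

1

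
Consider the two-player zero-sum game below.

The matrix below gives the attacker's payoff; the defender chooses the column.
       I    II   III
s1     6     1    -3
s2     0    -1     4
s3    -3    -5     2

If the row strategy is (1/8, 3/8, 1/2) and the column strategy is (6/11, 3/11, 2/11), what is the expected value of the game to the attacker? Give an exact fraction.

-17/22

Against (6/11, 3/11, 2/11), each row's expected payoff is s1: 3; s2: 5/11; s3: -29/11.
Taking the (1/8, 3/8, 1/2)-weighted average: (1/8)·(3) + (3/8)·(5/11) + (1/2)·(-29/11) = -17/22.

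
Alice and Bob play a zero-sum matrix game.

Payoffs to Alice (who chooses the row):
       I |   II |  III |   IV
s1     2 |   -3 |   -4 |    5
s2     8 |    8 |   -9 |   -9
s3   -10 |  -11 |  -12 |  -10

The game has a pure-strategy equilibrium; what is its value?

Row minima: -4, -9, -12 → Alice's maximin is -4.
Column maxima: 8, 8, -4, 5 → Bob's minimax is -4.
They coincide at (s1, III), so the value is -4.

-4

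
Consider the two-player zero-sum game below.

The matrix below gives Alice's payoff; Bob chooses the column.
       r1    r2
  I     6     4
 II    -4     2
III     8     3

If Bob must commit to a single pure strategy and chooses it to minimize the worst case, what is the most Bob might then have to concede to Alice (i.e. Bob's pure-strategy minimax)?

4

The worst case (largest entry) in each column is r1: 8, r2: 4.
The best (smallest) of these is 4.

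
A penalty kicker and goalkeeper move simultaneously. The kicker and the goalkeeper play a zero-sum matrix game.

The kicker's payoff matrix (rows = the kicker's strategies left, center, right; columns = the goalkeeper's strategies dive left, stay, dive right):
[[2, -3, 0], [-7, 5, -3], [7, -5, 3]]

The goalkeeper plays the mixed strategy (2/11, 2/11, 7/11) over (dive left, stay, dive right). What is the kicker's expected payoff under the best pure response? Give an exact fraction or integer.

25/11

left: (2)·(2/11) + (-3)·(2/11) + (0)·(7/11) = -2/11.
center: (-7)·(2/11) + (5)·(2/11) + (-3)·(7/11) = -25/11.
right: (7)·(2/11) + (-5)·(2/11) + (3)·(7/11) = 25/11.
The best pure response is right with expected payoff 25/11.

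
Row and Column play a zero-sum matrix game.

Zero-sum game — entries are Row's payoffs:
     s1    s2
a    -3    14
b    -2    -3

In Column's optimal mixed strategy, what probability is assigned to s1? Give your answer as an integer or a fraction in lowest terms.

Row minima are -3 and -3, so Row's maximin is -3; column maxima are -2 and 14, so Column's minimax is -2. These differ, so the equilibrium is in mixed strategies.
Let Column play s1 with probability q. Row is indifferent when −3q + 14(1−q) = −2q − 3(1−q), giving q = 17/18.

17/18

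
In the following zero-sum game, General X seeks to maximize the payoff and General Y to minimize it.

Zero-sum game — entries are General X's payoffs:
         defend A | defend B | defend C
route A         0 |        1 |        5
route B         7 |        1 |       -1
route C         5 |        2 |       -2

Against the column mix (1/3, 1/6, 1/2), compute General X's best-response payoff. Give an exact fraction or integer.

8/3

route A: (0)·(1/3) + (1)·(1/6) + (5)·(1/2) = 8/3.
route B: (7)·(1/3) + (1)·(1/6) + (-1)·(1/2) = 2.
route C: (5)·(1/3) + (2)·(1/6) + (-2)·(1/2) = 1.
The best pure response is route A with expected payoff 8/3.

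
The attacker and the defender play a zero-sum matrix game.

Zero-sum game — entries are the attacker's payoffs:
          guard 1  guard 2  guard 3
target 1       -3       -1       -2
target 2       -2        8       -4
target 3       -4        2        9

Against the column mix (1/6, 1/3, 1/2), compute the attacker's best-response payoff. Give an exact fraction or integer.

target 1: (-3)·(1/6) + (-1)·(1/3) + (-2)·(1/2) = -11/6.
target 2: (-2)·(1/6) + (8)·(1/3) + (-4)·(1/2) = 1/3.
target 3: (-4)·(1/6) + (2)·(1/3) + (9)·(1/2) = 9/2.
The best pure response is target 3 with expected payoff 9/2.

9/2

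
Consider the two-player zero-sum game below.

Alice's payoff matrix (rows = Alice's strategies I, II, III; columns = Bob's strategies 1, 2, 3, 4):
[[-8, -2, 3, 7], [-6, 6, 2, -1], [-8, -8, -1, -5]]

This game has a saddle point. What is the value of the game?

-6

Row minima: -8, -6, -8 → Alice's maximin is -6.
Column maxima: -6, 6, 3, 7 → Bob's minimax is -6.
They coincide at (II, 1), so the value is -6.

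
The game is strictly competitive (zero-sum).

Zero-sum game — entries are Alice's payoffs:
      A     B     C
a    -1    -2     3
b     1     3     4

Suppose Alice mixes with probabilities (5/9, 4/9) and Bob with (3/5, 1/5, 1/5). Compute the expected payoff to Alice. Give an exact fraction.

Against (3/5, 1/5, 1/5), each row's expected payoff is a: -2/5; b: 2.
Taking the (5/9, 4/9)-weighted average: (5/9)·(-2/5) + (4/9)·(2) = 2/3.

2/3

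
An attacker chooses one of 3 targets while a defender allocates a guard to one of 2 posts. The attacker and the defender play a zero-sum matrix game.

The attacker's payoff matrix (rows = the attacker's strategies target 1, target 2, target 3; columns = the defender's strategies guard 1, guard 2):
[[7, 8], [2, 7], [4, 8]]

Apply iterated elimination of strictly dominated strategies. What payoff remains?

7

Row target 2 is strictly dominated by row target 1 (7>2, 8>7); eliminate target 2.
Column guard 2 is strictly dominated by guard 1 for the defender (7<8, 4<8); eliminate guard 2.
Row target 3 is strictly dominated by row target 1 (7>4); eliminate target 3.
Only (target 1, guard 1) remains, with payoff 7.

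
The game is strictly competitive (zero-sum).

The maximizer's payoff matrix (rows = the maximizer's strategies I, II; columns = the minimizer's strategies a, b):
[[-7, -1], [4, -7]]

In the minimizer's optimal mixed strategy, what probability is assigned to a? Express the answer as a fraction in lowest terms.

Row minima are -7 and -7, so the maximizer's maximin is -7; column maxima are 4 and -1, so the minimizer's minimax is -1. These differ, so the equilibrium is in mixed strategies.
Let the minimizer play a with probability q. The maximizer is indifferent when −7q − (1−q) = 4q − 7(1−q), giving q = 6/17.

6/17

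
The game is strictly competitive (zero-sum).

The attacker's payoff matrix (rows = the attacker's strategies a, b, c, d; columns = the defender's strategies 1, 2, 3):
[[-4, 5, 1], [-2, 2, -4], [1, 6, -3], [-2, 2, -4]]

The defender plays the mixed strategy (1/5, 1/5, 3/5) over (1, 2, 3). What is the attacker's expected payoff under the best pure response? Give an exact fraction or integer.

a: (-4)·(1/5) + (5)·(1/5) + (1)·(3/5) = 4/5.
b: (-2)·(1/5) + (2)·(1/5) + (-4)·(3/5) = -12/5.
c: (1)·(1/5) + (6)·(1/5) + (-3)·(3/5) = -2/5.
d: (-2)·(1/5) + (2)·(1/5) + (-4)·(3/5) = -12/5.
The best pure response is a with expected payoff 4/5.

4/5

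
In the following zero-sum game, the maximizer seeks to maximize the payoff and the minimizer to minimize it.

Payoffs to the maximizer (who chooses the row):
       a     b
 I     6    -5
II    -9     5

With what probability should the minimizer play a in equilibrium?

2/5

Row minima are -5 and -9, so the maximizer's maximin is -5; column maxima are 6 and 5, so the minimizer's minimax is 5. These differ, so the equilibrium is in mixed strategies.
Let the minimizer play a with probability q. The maximizer is indifferent when 6q − 5(1−q) = −9q + 5(1−q), giving q = 2/5.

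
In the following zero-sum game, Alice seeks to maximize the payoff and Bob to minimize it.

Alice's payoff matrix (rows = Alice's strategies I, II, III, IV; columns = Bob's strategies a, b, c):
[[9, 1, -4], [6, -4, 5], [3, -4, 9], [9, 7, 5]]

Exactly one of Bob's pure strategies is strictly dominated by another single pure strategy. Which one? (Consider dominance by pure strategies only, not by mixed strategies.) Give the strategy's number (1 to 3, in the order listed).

1

Bob prefers columns that give Alice less. Compare a with b: 1 < 9, -4 < 6, -4 < 3, 7 < 9.
So b strictly dominates a for Bob; a is strictly dominated.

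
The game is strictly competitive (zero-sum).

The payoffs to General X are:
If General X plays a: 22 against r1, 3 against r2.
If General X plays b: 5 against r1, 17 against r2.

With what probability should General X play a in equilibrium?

12/31

Row minima are 3 and 5, so General X's maximin is 5; column maxima are 22 and 17, so General Y's minimax is 17. These differ, so the equilibrium is in mixed strategies.
Let General X play a with probability p. General Y is indifferent when 22p + 5(1−p) = 3p + 17(1−p), giving p = 12/31.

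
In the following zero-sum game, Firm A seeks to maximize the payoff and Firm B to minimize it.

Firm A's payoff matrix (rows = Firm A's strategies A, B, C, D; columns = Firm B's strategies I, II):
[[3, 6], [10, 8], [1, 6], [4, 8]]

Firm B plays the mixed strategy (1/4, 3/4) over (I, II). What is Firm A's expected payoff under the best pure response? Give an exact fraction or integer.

A: (3)·(1/4) + (6)·(3/4) = 21/4.
B: (10)·(1/4) + (8)·(3/4) = 17/2.
C: (1)·(1/4) + (6)·(3/4) = 19/4.
D: (4)·(1/4) + (8)·(3/4) = 7.
The best pure response is B with expected payoff 17/2.

17/2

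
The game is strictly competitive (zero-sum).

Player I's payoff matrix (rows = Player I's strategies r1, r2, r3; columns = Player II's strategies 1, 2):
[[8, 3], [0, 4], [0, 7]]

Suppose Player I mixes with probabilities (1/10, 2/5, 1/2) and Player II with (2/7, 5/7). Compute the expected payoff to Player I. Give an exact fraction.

143/35

Against (2/7, 5/7), each row's expected payoff is r1: 31/7; r2: 20/7; r3: 5.
Taking the (1/10, 2/5, 1/2)-weighted average: (1/10)·(31/7) + (2/5)·(20/7) + (1/2)·(5) = 143/35.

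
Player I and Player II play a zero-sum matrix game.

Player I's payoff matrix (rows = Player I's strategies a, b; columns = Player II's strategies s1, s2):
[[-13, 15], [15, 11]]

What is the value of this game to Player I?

Row minima are -13 and 11, so Player I's maximin is 11; column maxima are 15 and 15, so Player II's minimax is 15. These differ, so the equilibrium is in mixed strategies.
Let Player I play a with probability p. Player II is indifferent when −13p + 15(1−p) = 15p + 11(1−p), giving p = 1/8.
Let Player II play s1 with probability q. Player I is indifferent when −13q + 15(1−q) = 15q + 11(1−q), giving q = 1/8.
The value is -13·(1/8) + (15)·(7/8) = 23/2.

23/2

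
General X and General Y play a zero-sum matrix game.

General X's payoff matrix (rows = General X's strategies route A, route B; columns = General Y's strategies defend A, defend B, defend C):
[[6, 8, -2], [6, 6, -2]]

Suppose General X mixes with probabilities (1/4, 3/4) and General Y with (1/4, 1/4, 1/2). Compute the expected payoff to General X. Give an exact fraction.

Against (1/4, 1/4, 1/2), each row's expected payoff is route A: 5/2; route B: 2.
Taking the (1/4, 3/4)-weighted average: (1/4)·(5/2) + (3/4)·(2) = 17/8.

17/8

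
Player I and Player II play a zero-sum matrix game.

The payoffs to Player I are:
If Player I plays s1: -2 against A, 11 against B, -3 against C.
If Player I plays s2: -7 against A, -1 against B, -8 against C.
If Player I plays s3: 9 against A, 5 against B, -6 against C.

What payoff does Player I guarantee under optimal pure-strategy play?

-3

Row minima: -3, -8, -6 → Player I's maximin is -3.
Column maxima: 9, 11, -3 → Player II's minimax is -3.
They coincide at (s1, C), so the value is -3.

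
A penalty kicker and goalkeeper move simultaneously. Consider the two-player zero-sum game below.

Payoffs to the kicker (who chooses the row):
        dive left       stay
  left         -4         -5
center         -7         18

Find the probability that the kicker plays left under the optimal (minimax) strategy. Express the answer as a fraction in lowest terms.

25/26

Row minima are -5 and -7, so the kicker's maximin is -5; column maxima are -4 and 18, so the goalkeeper's minimax is -4. These differ, so the equilibrium is in mixed strategies.
Let the kicker play left with probability p. The goalkeeper is indifferent when −4p − 7(1−p) = −5p + 18(1−p), giving p = 25/26.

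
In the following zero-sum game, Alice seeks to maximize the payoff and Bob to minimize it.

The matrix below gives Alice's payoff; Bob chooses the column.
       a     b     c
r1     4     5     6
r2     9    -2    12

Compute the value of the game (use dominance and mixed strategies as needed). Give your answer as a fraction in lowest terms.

53/12

Column c is strictly dominated by a for Bob (it gives Alice more in every row).
The remaining 2×2 game on (r1, r2) × (a, b) has no saddle point. Let Alice play r1 with probability p; indifference gives 4p + 9(1−p) = 5p − 2(1−p), so p = 11/12.
Similarly Bob's optimal q on a is 7/12, and the value is 4·(7/12) + (5)·(5/12) = 53/12.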